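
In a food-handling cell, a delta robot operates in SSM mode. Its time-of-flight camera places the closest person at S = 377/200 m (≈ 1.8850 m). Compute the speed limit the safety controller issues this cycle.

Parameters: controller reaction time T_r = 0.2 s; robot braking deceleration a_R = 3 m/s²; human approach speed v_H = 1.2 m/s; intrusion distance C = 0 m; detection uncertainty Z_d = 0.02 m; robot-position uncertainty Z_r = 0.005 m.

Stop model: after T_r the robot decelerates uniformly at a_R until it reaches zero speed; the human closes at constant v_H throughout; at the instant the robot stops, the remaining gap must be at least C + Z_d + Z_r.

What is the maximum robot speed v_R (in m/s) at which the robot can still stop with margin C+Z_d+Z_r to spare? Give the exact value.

quadratic (1/6)·v² + (3/5)·v + (-81/50) = 0
  disc = (3/5)² − 4·(1/6)·(-81/50) = 36/25 ; √disc = 6/5
  v_R = (−(3/5) + 6/5) / (2·(1/6)) = 9/5 m/s
check:
stop time T_s = (9/5)/3 = 0.6000 s
robot covers v_R·T_r = 1.8000·0.2000 = 0.3600 m before braking
robot covers 1.8000·0.6000 − ½·3.0000·0.6000² = 0.5400 m while stopping
human over T_r+T_s: 1.2000·(0.2000+0.6000) = 0.9600 m
residual clearance needed = 0.0000+0.0200+0.0050 = 0.0250 m
sum ≈ 0.3600+0.5400+0.9600+0.0250 ≈ 1.8850 m = S ✓

v_R_max = 9/5 m/s = 1.8000 m/s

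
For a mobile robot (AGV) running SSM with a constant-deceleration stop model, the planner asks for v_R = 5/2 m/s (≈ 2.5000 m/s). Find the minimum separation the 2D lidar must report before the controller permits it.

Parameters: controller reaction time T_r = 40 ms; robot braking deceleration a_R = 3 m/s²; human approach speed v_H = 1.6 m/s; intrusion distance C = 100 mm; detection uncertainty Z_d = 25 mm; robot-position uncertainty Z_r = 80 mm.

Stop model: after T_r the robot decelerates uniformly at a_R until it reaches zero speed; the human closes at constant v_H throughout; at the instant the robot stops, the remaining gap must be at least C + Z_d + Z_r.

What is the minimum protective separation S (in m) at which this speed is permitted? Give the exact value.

S_min = 343/125 m = 2.7440 m

T_s = v_R/a_R = (5/2)/3 = 0.8333 s
reaction-phase robot travel = 2.5000·0.0400 = 0.1000 m
braking distance = 2.5000²/(2·3.0000) = 1.0417 m
human over T_r+T_s: 1.6000·(0.0400+0.8333) = 1.3973 m
residual clearance needed = 0.1000+0.0250+0.0800 = 0.2050 m
S_min ≈ 0.1000+1.0417+1.3973+0.2050  ⇒  S_min = 343/125 m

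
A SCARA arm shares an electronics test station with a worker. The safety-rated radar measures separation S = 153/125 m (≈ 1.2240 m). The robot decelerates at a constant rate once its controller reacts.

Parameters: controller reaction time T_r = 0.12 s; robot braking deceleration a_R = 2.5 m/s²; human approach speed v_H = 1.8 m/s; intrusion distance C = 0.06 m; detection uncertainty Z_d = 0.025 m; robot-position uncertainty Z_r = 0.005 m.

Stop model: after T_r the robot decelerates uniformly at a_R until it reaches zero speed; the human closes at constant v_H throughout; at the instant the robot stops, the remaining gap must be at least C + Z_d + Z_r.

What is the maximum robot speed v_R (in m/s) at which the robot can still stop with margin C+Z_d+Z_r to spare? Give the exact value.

v_R_max = 9/10 m/s = 0.9000 m/s

quadratic (1/5)·v² + (21/25)·v + (-459/500) = 0
  disc = (21/25)² − 4·(1/5)·(-459/500) = 36/25 ; √disc = 6/5
  v_R = (−(21/25) + 6/5) / (2·(1/5)) = 9/10 m/s
check:
stop time T_s = (9/10)/(5/2) = 0.3600 s
robot in T_r: 0.9000·0.1200 = 0.1080 m
robot under decel: 0.9000²/(2·2.5000) = 0.1620 m
person approaches 1.8000·(0.1200+0.3600) = 0.8640 m
C+Z_d+Z_r = 0.0600+0.0250+0.0050 = 0.0900 m
sum ≈ 0.1080+0.1620+0.8640+0.0900 ≈ 1.2240 m = S ✓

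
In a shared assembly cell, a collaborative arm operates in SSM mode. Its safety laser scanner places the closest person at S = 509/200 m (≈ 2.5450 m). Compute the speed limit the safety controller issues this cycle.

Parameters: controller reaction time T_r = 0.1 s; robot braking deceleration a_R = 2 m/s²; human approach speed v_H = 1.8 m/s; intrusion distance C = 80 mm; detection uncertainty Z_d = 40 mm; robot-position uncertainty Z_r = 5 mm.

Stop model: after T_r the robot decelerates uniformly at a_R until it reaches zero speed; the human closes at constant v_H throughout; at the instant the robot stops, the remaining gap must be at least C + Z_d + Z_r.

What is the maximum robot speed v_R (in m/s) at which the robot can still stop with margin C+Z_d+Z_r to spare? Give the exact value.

v_R_max = 8/5 m/s = 1.6000 m/s

quadratic (1/4)·v² + (1)·v + (-56/25) = 0
  disc = (1)² − 4·(1/4)·(-56/25) = 81/25 ; √disc = 9/5
  v_R = (−(1) + 9/5) / (2·(1/4)) = 8/5 m/s
check:
braking lasts T_s = (8/5)/2 = 0.8000 s
reaction-phase robot travel = 1.6000·0.1000 = 0.1600 m
braking distance = 1.6000²/(2·2.0000) = 0.6400 m
person approaches 1.8000·(0.1000+0.8000) = 1.6200 m
C+Z_d+Z_r = 0.0800+0.0400+0.0050 = 0.1250 m
sum ≈ 0.1600+0.6400+1.6200+0.1250 ≈ 2.5450 m = S ✓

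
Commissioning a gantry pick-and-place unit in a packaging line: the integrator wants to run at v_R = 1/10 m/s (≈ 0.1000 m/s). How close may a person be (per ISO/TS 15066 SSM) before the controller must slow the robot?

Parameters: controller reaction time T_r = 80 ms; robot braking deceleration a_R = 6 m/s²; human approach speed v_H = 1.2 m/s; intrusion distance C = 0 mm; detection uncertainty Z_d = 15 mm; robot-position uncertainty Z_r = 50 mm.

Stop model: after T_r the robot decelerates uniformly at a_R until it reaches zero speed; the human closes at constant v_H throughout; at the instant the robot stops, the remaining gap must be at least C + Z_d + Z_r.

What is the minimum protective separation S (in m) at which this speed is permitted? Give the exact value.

S_min = 1139/6000 m = 0.1898 m

T_s = v_R/a_R = (1/10)/6 = 0.0167 s
robot in T_r: 0.1000·0.0800 = 0.0080 m
braking distance = 0.1000²/(2·6.0000) = 0.0008 m
human closes 1.2000·0.0967 = 0.1160 m
C+Z_d+Z_r = 0.0000+0.0150+0.0500 = 0.0650 m
S_min ≈ 0.0080+0.0008+0.1160+0.0650  ⇒  S_min = 1139/6000 m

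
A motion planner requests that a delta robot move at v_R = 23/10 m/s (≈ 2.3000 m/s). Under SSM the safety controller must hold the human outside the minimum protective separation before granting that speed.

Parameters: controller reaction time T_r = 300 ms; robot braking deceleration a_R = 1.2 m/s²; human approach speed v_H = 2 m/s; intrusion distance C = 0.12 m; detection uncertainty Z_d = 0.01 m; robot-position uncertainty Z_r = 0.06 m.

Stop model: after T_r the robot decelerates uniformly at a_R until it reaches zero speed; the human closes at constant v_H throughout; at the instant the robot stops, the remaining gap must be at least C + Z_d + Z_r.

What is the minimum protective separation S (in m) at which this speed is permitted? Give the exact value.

T_s = v_R/a_R = (23/10)/(6/5) = 1.9167 s
reaction-phase robot travel = 2.3000·0.3000 = 0.6900 m
robot covers 2.3000·1.9167 − ½·1.2000·1.9167² = 2.2042 m while stopping
human closes 2.0000·2.2167 = 4.4333 m
residual clearance needed = 0.1200+0.0100+0.0600 = 0.1900 m
S_min ≈ 0.6900+2.2042+4.4333+0.1900  ⇒  S_min = 3007/400 m

S_min = 3007/400 m = 7.5175 m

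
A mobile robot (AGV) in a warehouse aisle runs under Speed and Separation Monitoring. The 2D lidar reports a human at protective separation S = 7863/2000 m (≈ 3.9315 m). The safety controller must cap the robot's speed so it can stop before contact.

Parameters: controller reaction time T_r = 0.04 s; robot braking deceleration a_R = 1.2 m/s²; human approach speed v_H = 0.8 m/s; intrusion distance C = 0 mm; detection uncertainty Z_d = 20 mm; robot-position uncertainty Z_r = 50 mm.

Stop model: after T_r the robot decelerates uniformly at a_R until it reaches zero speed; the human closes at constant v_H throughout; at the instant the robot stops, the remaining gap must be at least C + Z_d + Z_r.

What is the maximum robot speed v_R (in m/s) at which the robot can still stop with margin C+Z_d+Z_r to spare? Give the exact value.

v_R_max = 23/10 m/s = 2.3000 m/s

collect terms ⇒ (5/12)·v_R² + (53/75)·v_R + (-7659/2000) = 0
  disc = (53/75)² − 4·(5/12)·(-7659/2000) = 619369/90000 ; √disc = 787/300
  v_R = (−(53/75) + 787/300) / (2·(5/12)) = 23/10 m/s
check:
T_s = v_R/a_R = (23/10)/(6/5) = 1.9167 s
robot in T_r: 2.3000·0.0400 = 0.0920 m
braking distance = 2.3000²/(2·1.2000) = 2.2042 m
human over T_r+T_s: 0.8000·(0.0400+1.9167) = 1.5653 m
C+Z_d+Z_r = 0.0000+0.0200+0.0500 = 0.0700 m
sum ≈ 0.0920+2.2042+1.5653+0.0700 ≈ 3.9315 m = S ✓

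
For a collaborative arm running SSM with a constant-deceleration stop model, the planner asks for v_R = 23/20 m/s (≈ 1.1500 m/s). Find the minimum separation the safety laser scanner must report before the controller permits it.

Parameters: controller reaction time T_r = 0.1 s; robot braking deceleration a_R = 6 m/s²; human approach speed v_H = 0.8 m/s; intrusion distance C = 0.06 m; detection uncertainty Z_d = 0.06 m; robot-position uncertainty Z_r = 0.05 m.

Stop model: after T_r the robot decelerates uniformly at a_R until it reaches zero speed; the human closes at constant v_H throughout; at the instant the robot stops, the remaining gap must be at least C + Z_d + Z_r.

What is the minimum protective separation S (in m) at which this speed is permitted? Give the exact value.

S_min = 3017/4800 m = 0.6285 m

braking lasts T_s = (23/20)/6 = 0.1917 s
robot covers v_R·T_r = 1.1500·0.1000 = 0.1150 m before braking
robot covers 1.1500·0.1917 − ½·6.0000·0.1917² = 0.1102 m while stopping
person approaches 0.8000·(0.1000+0.1917) = 0.2333 m
residual clearance needed = 0.0600+0.0600+0.0500 = 0.1700 m
S_min ≈ 0.1150+0.1102+0.2333+0.1700  ⇒  S_min = 3017/4800 m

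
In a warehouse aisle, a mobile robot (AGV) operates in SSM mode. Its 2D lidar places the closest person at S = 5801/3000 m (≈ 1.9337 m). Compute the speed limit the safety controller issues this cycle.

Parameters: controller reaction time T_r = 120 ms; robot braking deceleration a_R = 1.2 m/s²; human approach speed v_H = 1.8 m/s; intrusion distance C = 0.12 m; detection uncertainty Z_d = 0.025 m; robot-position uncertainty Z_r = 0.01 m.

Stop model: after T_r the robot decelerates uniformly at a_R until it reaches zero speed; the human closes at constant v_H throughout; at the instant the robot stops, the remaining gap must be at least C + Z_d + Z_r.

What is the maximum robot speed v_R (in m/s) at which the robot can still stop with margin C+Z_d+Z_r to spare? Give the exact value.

v_R_max = 4/5 m/s = 0.8000 m/s

collect terms ⇒ (5/12)·v_R² + (81/50)·v_R + (-586/375) = 0
  disc = (81/50)² − 4·(5/12)·(-586/375) = 117649/22500 ; √disc = 343/150
  v_R = (−(81/50) + 343/150) / (2·(5/12)) = 4/5 m/s
check:
T_s = v_R/a_R = (4/5)/(6/5) = 0.6667 s
reaction-phase robot travel = 0.8000·0.1200 = 0.0960 m
braking distance = 0.8000²/(2·1.2000) = 0.2667 m
human closes 1.8000·0.7867 = 1.4160 m
C+Z_d+Z_r = 0.1200+0.0250+0.0100 = 0.1550 m
sum ≈ 0.0960+0.2667+1.4160+0.1550 ≈ 1.9337 m = S ✓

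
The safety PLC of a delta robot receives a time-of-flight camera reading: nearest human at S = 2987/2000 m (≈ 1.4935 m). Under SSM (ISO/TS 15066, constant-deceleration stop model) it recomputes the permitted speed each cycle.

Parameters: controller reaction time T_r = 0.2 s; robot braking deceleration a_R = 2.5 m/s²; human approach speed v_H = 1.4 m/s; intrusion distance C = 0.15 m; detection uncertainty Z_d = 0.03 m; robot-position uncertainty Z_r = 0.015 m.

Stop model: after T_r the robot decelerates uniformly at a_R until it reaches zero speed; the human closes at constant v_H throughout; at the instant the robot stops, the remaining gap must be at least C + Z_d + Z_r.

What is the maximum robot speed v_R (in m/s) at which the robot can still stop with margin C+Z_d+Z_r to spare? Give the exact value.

v_R_max = 21/20 m/s = 1.0500 m/s

at the boundary: (1/5)·v² + (19/25)·v + (-2037/2000) = 0
  disc = (19/25)² − 4·(1/5)·(-2037/2000) = 3481/2500 ; √disc = 59/50
  v_R = (−(19/25) + 59/50) / (2·(1/5)) = 21/20 m/s
check:
T_s = v_R/a_R = (21/20)/(5/2) = 0.4200 s
robot in T_r: 1.0500·0.2000 = 0.2100 m
robot covers 1.0500·0.4200 − ½·2.5000·0.4200² = 0.2205 m while stopping
human over T_r+T_s: 1.4000·(0.2000+0.4200) = 0.8680 m
margins: 0.1500+0.0300+0.0150 = 0.1950 m
sum ≈ 0.2100+0.2205+0.8680+0.1950 ≈ 1.4935 m = S ✓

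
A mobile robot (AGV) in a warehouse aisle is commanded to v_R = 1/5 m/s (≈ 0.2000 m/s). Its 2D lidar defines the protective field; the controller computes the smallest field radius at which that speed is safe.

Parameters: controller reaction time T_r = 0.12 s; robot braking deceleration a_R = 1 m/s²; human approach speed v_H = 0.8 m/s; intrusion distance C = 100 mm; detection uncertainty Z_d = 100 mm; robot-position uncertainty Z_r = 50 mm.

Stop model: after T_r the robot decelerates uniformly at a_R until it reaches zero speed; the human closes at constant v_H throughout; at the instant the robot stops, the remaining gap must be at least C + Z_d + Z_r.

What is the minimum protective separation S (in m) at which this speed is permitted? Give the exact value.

S_min = 11/20 m = 0.5500 m

T_s = v_R/a_R = (1/5)/1 = 0.2000 s
robot in T_r: 0.2000·0.1200 = 0.0240 m
robot under decel: 0.2000²/(2·1.0000) = 0.0200 m
person approaches 0.8000·(0.1200+0.2000) = 0.2560 m
residual clearance needed = 0.1000+0.1000+0.0500 = 0.2500 m
S_min ≈ 0.0240+0.0200+0.2560+0.2500  ⇒  S_min = 11/20 m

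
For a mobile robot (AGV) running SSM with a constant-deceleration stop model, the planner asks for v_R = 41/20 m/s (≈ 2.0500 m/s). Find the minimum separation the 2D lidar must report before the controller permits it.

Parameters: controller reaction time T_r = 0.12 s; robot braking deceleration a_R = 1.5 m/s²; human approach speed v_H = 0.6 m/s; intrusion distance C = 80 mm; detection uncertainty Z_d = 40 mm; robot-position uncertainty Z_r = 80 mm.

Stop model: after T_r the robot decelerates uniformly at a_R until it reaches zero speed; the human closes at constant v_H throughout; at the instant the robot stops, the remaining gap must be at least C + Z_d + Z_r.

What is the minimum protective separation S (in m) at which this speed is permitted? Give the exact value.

T_s = v_R/a_R = (41/20)/(3/2) = 1.3667 s
robot covers v_R·T_r = 2.0500·0.1200 = 0.2460 m before braking
robot covers 2.0500·1.3667 − ½·1.5000·1.3667² = 1.4008 m while stopping
human over T_r+T_s: 0.6000·(0.1200+1.3667) = 0.8920 m
C+Z_d+Z_r = 0.0800+0.0400+0.0800 = 0.2000 m
S_min ≈ 0.2460+1.4008+0.8920+0.2000  ⇒  S_min = 16433/6000 m

S_min = 16433/6000 m = 2.7388 m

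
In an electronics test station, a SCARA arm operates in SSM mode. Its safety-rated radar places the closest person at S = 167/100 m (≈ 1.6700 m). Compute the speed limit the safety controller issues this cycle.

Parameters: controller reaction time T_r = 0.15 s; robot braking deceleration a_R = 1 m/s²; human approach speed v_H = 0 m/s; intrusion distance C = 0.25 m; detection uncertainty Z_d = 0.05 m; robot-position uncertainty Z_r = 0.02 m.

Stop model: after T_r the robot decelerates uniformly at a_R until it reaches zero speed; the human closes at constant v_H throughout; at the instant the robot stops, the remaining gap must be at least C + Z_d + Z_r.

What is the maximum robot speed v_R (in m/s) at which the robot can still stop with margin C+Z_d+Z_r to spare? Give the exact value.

quadratic (1/2)·v² + (3/20)·v + (-27/20) = 0
  disc = (3/20)² − 4·(1/2)·(-27/20) = 1089/400 ; √disc = 33/20
  v_R = (−(3/20) + 33/20) / (2·(1/2)) = 3/2 m/s
check:
stop time T_s = (3/2)/1 = 1.5000 s
robot in T_r: 1.5000·0.1500 = 0.2250 m
robot under decel: 1.5000²/(2·1.0000) = 1.1250 m
human closes 0.0000·1.6500 = 0.0000 m
C+Z_d+Z_r = 0.2500+0.0500+0.0200 = 0.3200 m
sum ≈ 0.2250+1.1250+0.0000+0.3200 ≈ 1.6700 m = S ✓

v_R_max = 3/2 m/s = 1.5000 m/s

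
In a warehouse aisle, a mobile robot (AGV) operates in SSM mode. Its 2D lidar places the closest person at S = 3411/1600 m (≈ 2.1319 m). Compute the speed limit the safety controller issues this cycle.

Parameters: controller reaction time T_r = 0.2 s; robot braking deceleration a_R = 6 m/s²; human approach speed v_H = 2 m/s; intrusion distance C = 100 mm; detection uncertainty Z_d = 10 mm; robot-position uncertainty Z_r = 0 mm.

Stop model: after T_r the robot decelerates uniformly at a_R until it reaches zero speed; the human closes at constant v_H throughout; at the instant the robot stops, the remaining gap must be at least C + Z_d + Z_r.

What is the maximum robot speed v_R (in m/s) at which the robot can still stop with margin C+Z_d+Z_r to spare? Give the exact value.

quadratic (1/12)·v² + (8/15)·v + (-519/320) = 0
  disc = (8/15)² − 4·(1/12)·(-519/320) = 11881/14400 ; √disc = 109/120
  v_R = (−(8/15) + 109/120) / (2·(1/12)) = 9/4 m/s
check:
stop time T_s = (9/4)/6 = 0.3750 s
robot covers v_R·T_r = 2.2500·0.2000 = 0.4500 m before braking
braking distance = 2.2500²/(2·6.0000) = 0.4219 m
person approaches 2.0000·(0.2000+0.3750) = 1.1500 m
C+Z_d+Z_r = 0.1000+0.0100+0.0000 = 0.1100 m
sum ≈ 0.4500+0.4219+1.1500+0.1100 ≈ 2.1319 m = S ✓

v_R_max = 9/4 m/s = 2.2500 m/s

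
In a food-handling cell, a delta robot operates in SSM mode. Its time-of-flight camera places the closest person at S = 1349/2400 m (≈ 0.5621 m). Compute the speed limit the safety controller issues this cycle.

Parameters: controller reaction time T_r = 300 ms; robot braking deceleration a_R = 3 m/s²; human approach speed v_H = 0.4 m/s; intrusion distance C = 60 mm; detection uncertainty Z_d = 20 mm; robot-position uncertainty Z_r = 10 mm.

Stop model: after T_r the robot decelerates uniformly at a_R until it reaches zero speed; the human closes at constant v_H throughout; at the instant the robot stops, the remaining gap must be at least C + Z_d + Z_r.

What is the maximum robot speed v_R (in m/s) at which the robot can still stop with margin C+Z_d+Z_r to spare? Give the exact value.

collect terms ⇒ (1/6)·v_R² + (13/30)·v_R + (-169/480) = 0
  disc = (13/30)² − 4·(1/6)·(-169/480) = 169/400 ; √disc = 13/20
  v_R = (−(13/30) + 13/20) / (2·(1/6)) = 13/20 m/s
check:
stop time T_s = (13/20)/3 = 0.2167 s
robot in T_r: 0.6500·0.3000 = 0.1950 m
robot covers 0.6500·0.2167 − ½·3.0000·0.2167² = 0.0704 m while stopping
human closes 0.4000·0.5167 = 0.2067 m
C+Z_d+Z_r = 0.0600+0.0200+0.0100 = 0.0900 m
sum ≈ 0.1950+0.0704+0.2067+0.0900 ≈ 0.5621 m = S ✓

v_R_max = 13/20 m/s = 0.6500 m/s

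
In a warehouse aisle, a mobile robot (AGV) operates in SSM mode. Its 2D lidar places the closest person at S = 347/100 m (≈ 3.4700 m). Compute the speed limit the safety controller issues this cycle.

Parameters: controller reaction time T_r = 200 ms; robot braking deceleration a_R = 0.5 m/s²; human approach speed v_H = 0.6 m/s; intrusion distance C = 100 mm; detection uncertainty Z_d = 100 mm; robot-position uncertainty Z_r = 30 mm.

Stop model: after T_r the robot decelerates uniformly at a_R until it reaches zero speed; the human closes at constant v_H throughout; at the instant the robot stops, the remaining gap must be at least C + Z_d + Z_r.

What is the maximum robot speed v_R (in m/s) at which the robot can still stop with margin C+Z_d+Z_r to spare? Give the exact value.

quadratic (1)·v² + (7/5)·v + (-78/25) = 0
  disc = (7/5)² − 4·(1)·(-78/25) = 361/25 ; √disc = 19/5
  v_R = (−(7/5) + 19/5) / (2·(1)) = 6/5 m/s
check:
T_s = v_R/a_R = (6/5)/(1/2) = 2.4000 s
robot covers v_R·T_r = 1.2000·0.2000 = 0.2400 m before braking
braking distance = 1.2000²/(2·0.5000) = 1.4400 m
person approaches 0.6000·(0.2000+2.4000) = 1.5600 m
C+Z_d+Z_r = 0.1000+0.1000+0.0300 = 0.2300 m
sum ≈ 0.2400+1.4400+1.5600+0.2300 ≈ 3.4700 m = S ✓

v_R_max = 6/5 m/s = 1.2000 m/s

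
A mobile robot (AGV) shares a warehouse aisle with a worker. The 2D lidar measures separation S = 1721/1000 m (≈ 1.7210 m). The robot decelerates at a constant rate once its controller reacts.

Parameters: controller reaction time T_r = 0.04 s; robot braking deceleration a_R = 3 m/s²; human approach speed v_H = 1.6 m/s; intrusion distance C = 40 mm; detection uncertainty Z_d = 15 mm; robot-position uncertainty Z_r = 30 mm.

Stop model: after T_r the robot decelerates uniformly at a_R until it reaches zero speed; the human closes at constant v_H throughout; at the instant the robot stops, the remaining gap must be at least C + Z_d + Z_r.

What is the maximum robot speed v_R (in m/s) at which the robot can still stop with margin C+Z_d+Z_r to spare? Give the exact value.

v_R_max = 9/5 m/s = 1.8000 m/s

at the boundary: (1/6)·v² + (43/75)·v + (-393/250) = 0
  disc = (43/75)² − 4·(1/6)·(-393/250) = 7744/5625 ; √disc = 88/75
  v_R = (−(43/75) + 88/75) / (2·(1/6)) = 9/5 m/s
check:
braking lasts T_s = (9/5)/3 = 0.6000 s
robot in T_r: 1.8000·0.0400 = 0.0720 m
robot under decel: 1.8000²/(2·3.0000) = 0.5400 m
human over T_r+T_s: 1.6000·(0.0400+0.6000) = 1.0240 m
C+Z_d+Z_r = 0.0400+0.0150+0.0300 = 0.0850 m
sum ≈ 0.0720+0.5400+1.0240+0.0850 ≈ 1.7210 m = S ✓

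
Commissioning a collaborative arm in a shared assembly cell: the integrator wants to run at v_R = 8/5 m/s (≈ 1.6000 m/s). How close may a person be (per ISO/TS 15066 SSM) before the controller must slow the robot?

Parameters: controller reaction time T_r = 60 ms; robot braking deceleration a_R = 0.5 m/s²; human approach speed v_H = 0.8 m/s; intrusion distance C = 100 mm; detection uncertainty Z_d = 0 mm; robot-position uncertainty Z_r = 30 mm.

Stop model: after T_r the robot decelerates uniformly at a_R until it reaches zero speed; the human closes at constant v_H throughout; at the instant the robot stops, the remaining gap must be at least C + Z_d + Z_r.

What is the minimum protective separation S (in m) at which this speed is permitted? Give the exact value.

S_min = 2697/500 m = 5.3940 m

braking lasts T_s = (8/5)/(1/2) = 3.2000 s
robot in T_r: 1.6000·0.0600 = 0.0960 m
robot covers 1.6000·3.2000 − ½·0.5000·3.2000² = 2.5600 m while stopping
human over T_r+T_s: 0.8000·(0.0600+3.2000) = 2.6080 m
margins: 0.1000+0.0000+0.0300 = 0.1300 m
S_min ≈ 0.0960+2.5600+2.6080+0.1300  ⇒  S_min = 2697/500 m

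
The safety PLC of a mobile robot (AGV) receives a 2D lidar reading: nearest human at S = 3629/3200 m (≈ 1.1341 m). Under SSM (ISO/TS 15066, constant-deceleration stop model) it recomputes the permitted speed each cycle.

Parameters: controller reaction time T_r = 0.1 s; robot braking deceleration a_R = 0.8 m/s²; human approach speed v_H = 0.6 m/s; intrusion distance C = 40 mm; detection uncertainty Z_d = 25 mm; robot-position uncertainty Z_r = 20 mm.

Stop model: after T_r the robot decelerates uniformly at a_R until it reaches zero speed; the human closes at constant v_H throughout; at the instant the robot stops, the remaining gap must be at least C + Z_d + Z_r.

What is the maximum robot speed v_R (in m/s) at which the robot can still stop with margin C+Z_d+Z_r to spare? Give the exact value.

v_R_max = 3/4 m/s = 0.7500 m/s

at the boundary: (5/8)·v² + (17/20)·v + (-633/640) = 0
  disc = (17/20)² − 4·(5/8)·(-633/640) = 20449/6400 ; √disc = 143/80
  v_R = (−(17/20) + 143/80) / (2·(5/8)) = 3/4 m/s
check:
T_s = v_R/a_R = (3/4)/(4/5) = 0.9375 s
robot covers v_R·T_r = 0.7500·0.1000 = 0.0750 m before braking
robot under decel: 0.7500²/(2·0.8000) = 0.3516 m
human closes 0.6000·1.0375 = 0.6225 m
C+Z_d+Z_r = 0.0400+0.0250+0.0200 = 0.0850 m
sum ≈ 0.0750+0.3516+0.6225+0.0850 ≈ 1.1341 m = S ✓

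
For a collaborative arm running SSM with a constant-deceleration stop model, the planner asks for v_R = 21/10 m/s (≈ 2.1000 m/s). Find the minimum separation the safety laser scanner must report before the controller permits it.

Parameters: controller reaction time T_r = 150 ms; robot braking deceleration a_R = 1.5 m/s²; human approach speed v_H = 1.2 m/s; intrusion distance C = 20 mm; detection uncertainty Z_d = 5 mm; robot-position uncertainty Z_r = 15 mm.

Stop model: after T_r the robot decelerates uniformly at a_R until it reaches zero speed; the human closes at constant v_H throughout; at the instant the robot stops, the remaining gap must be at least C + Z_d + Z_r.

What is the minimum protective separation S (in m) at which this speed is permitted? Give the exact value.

S_min = 737/200 m = 3.6850 m

braking lasts T_s = (21/10)/(3/2) = 1.4000 s
reaction-phase robot travel = 2.1000·0.1500 = 0.3150 m
robot covers 2.1000·1.4000 − ½·1.5000·1.4000² = 1.4700 m while stopping
human closes 1.2000·1.5500 = 1.8600 m
residual clearance needed = 0.0200+0.0050+0.0150 = 0.0400 m
S_min ≈ 0.3150+1.4700+1.8600+0.0400  ⇒  S_min = 737/200 m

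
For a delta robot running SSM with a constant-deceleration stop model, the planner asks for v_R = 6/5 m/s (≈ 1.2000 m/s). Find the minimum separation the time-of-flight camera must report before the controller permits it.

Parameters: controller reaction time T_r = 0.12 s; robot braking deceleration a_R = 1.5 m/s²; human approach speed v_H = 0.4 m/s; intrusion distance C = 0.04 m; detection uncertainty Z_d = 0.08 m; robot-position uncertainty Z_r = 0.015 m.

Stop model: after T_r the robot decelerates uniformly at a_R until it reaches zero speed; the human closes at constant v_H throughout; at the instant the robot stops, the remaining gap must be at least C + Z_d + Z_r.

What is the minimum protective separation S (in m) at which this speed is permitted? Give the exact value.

braking lasts T_s = (6/5)/(3/2) = 0.8000 s
robot covers v_R·T_r = 1.2000·0.1200 = 0.1440 m before braking
robot under decel: 1.2000²/(2·1.5000) = 0.4800 m
human closes 0.4000·0.9200 = 0.3680 m
residual clearance needed = 0.0400+0.0800+0.0150 = 0.1350 m
S_min ≈ 0.1440+0.4800+0.3680+0.1350  ⇒  S_min = 1127/1000 m

S_min = 1127/1000 m = 1.1270 m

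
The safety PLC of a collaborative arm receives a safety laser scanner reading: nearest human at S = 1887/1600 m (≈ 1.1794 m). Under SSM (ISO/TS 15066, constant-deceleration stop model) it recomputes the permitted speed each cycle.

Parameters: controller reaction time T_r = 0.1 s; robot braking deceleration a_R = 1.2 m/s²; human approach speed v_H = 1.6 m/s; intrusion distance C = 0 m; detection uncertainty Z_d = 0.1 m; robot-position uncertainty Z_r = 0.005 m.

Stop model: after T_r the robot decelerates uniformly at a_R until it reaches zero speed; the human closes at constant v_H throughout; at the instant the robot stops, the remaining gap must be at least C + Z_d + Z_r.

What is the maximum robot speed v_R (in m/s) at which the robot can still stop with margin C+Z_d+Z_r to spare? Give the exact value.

quadratic (5/12)·v² + (43/30)·v + (-1463/1600) = 0
  disc = (43/30)² − 4·(5/12)·(-1463/1600) = 51529/14400 ; √disc = 227/120
  v_R = (−(43/30) + 227/120) / (2·(5/12)) = 11/20 m/s
check:
braking lasts T_s = (11/20)/(6/5) = 0.4583 s
reaction-phase robot travel = 0.5500·0.1000 = 0.0550 m
braking distance = 0.5500²/(2·1.2000) = 0.1260 m
person approaches 1.6000·(0.1000+0.4583) = 0.8933 m
C+Z_d+Z_r = 0.0000+0.1000+0.0050 = 0.1050 m
sum ≈ 0.0550+0.1260+0.8933+0.1050 ≈ 1.1794 m = S ✓

v_R_max = 11/20 m/s = 0.5500 m/s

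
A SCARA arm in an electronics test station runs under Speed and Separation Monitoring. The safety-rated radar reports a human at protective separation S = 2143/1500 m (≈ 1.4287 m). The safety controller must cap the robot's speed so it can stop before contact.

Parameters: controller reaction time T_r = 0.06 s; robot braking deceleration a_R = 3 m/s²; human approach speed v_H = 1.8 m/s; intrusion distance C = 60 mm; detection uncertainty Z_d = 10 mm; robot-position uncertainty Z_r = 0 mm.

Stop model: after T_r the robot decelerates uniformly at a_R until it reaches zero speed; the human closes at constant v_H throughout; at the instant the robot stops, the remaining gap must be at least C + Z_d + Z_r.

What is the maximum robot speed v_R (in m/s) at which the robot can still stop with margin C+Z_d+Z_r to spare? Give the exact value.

quadratic (1/6)·v² + (33/50)·v + (-469/375) = 0
  disc = (33/50)² − 4·(1/6)·(-469/375) = 28561/22500 ; √disc = 169/150
  v_R = (−(33/50) + 169/150) / (2·(1/6)) = 7/5 m/s
check:
stop time T_s = (7/5)/3 = 0.4667 s
robot in T_r: 1.4000·0.0600 = 0.0840 m
robot under decel: 1.4000²/(2·3.0000) = 0.3267 m
human closes 1.8000·0.5267 = 0.9480 m
C+Z_d+Z_r = 0.0600+0.0100+0.0000 = 0.0700 m
sum ≈ 0.0840+0.3267+0.9480+0.0700 ≈ 1.4287 m = S ✓

v_R_max = 7/5 m/s = 1.4000 m/s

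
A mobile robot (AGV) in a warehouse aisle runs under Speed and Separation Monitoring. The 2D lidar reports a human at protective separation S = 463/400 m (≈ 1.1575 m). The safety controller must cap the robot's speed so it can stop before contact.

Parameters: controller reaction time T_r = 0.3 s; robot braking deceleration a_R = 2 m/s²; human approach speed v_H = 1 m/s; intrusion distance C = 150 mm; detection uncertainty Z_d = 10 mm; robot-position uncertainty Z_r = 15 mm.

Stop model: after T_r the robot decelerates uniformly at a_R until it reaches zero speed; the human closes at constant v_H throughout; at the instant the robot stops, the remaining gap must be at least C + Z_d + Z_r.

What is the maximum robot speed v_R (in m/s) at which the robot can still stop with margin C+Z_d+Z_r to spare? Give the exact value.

v_R_max = 7/10 m/s = 0.7000 m/s

collect terms ⇒ (1/4)·v_R² + (4/5)·v_R + (-273/400) = 0
  disc = (4/5)² − 4·(1/4)·(-273/400) = 529/400 ; √disc = 23/20
  v_R = (−(4/5) + 23/20) / (2·(1/4)) = 7/10 m/s
check:
stop time T_s = (7/10)/2 = 0.3500 s
robot in T_r: 0.7000·0.3000 = 0.2100 m
robot under decel: 0.7000²/(2·2.0000) = 0.1225 m
person approaches 1.0000·(0.3000+0.3500) = 0.6500 m
residual clearance needed = 0.1500+0.0100+0.0150 = 0.1750 m
sum ≈ 0.2100+0.1225+0.6500+0.1750 ≈ 1.1575 m = S ✓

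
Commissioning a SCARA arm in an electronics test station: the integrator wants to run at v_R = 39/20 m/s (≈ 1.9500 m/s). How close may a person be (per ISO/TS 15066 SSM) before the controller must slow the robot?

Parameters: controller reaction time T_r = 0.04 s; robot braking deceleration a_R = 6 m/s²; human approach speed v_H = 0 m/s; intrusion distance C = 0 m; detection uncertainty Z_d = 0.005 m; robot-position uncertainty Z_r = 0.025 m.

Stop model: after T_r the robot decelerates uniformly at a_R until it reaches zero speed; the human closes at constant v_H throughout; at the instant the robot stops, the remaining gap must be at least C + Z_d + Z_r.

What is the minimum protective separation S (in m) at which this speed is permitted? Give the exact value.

stop time T_s = (39/20)/6 = 0.3250 s
robot covers v_R·T_r = 1.9500·0.0400 = 0.0780 m before braking
robot under decel: 1.9500²/(2·6.0000) = 0.3169 m
human over T_r+T_s: 0.0000·(0.0400+0.3250) = 0.0000 m
residual clearance needed = 0.0000+0.0050+0.0250 = 0.0300 m
S_min ≈ 0.0780+0.3169+0.0000+0.0300  ⇒  S_min = 3399/8000 m

S_min = 3399/8000 m = 0.4249 m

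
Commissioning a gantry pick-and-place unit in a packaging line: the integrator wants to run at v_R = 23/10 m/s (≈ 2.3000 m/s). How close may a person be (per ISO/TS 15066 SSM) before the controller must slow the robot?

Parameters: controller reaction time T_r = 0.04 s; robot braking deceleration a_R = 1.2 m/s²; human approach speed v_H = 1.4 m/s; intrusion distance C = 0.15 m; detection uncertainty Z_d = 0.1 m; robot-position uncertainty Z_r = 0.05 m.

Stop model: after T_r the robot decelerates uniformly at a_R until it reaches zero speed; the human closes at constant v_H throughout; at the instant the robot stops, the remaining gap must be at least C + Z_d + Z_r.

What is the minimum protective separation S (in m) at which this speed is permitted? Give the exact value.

braking lasts T_s = (23/10)/(6/5) = 1.9167 s
robot in T_r: 2.3000·0.0400 = 0.0920 m
robot covers 2.3000·1.9167 − ½·1.2000·1.9167² = 2.2042 m while stopping
human closes 1.4000·1.9567 = 2.7393 m
margins: 0.1500+0.1000+0.0500 = 0.3000 m
S_min ≈ 0.0920+2.2042+2.7393+0.3000  ⇒  S_min = 10671/2000 m

S_min = 10671/2000 m = 5.3355 m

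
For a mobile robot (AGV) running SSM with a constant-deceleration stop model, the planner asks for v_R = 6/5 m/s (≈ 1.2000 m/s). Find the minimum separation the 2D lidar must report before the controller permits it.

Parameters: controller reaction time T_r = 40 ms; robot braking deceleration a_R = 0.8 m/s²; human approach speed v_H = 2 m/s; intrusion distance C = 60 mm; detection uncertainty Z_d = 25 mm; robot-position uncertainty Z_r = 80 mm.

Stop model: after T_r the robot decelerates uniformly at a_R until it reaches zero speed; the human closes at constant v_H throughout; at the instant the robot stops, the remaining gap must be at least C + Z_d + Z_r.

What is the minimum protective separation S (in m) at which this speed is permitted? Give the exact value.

S_min = 4193/1000 m = 4.1930 m

stop time T_s = (6/5)/(4/5) = 1.5000 s
reaction-phase robot travel = 1.2000·0.0400 = 0.0480 m
robot under decel: 1.2000²/(2·0.8000) = 0.9000 m
human closes 2.0000·1.5400 = 3.0800 m
residual clearance needed = 0.0600+0.0250+0.0800 = 0.1650 m
S_min ≈ 0.0480+0.9000+3.0800+0.1650  ⇒  S_min = 4193/1000 m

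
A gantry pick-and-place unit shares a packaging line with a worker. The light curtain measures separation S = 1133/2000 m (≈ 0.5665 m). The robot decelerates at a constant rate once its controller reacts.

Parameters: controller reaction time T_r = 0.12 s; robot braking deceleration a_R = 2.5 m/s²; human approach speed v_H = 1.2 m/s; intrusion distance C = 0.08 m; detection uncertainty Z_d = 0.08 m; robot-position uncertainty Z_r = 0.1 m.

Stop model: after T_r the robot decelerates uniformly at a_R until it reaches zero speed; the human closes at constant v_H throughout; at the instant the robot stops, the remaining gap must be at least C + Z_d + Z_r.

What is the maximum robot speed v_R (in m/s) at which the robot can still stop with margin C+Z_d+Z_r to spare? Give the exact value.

collect terms ⇒ (1/5)·v_R² + (3/5)·v_R + (-13/80) = 0
  disc = (3/5)² − 4·(1/5)·(-13/80) = 49/100 ; √disc = 7/10
  v_R = (−(3/5) + 7/10) / (2·(1/5)) = 1/4 m/s
check:
stop time T_s = (1/4)/(5/2) = 0.1000 s
reaction-phase robot travel = 0.2500·0.1200 = 0.0300 m
robot under decel: 0.2500²/(2·2.5000) = 0.0125 m
person approaches 1.2000·(0.1200+0.1000) = 0.2640 m
residual clearance needed = 0.0800+0.0800+0.1000 = 0.2600 m
sum ≈ 0.0300+0.0125+0.2640+0.2600 ≈ 0.5665 m = S ✓

v_R_max = 1/4 m/s = 0.2500 m/s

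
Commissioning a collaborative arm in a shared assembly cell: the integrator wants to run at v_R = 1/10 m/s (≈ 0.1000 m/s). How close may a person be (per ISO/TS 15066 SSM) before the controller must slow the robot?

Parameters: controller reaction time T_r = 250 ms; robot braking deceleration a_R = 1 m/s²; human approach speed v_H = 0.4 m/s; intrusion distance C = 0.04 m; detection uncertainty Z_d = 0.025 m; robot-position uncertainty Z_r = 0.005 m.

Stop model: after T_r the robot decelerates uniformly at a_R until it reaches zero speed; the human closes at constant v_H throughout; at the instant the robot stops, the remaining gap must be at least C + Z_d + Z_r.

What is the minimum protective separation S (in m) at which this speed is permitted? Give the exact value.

braking lasts T_s = (1/10)/1 = 0.1000 s
reaction-phase robot travel = 0.1000·0.2500 = 0.0250 m
robot under decel: 0.1000²/(2·1.0000) = 0.0050 m
human closes 0.4000·0.3500 = 0.1400 m
residual clearance needed = 0.0400+0.0250+0.0050 = 0.0700 m
S_min ≈ 0.0250+0.0050+0.1400+0.0700  ⇒  S_min = 6/25 m

S_min = 6/25 m = 0.2400 m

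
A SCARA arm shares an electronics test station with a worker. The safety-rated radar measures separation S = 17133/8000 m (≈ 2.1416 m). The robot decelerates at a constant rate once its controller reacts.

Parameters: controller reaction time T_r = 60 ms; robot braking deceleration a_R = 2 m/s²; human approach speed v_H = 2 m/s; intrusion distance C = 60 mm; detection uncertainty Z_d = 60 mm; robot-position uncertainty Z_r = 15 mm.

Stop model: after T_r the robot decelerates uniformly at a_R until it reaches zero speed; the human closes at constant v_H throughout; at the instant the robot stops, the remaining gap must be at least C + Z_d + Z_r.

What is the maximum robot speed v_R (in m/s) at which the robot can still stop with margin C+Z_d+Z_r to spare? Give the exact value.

at the boundary: (1/4)·v² + (53/50)·v + (-15093/8000) = 0
  disc = (53/50)² − 4·(1/4)·(-15093/8000) = 120409/40000 ; √disc = 347/200
  v_R = (−(53/50) + 347/200) / (2·(1/4)) = 27/20 m/s
check:
stop time T_s = (27/20)/2 = 0.6750 s
robot in T_r: 1.3500·0.0600 = 0.0810 m
braking distance = 1.3500²/(2·2.0000) = 0.4556 m
human closes 2.0000·0.7350 = 1.4700 m
residual clearance needed = 0.0600+0.0600+0.0150 = 0.1350 m
sum ≈ 0.0810+0.4556+1.4700+0.1350 ≈ 2.1416 m = S ✓

v_R_max = 27/20 m/s = 1.3500 m/s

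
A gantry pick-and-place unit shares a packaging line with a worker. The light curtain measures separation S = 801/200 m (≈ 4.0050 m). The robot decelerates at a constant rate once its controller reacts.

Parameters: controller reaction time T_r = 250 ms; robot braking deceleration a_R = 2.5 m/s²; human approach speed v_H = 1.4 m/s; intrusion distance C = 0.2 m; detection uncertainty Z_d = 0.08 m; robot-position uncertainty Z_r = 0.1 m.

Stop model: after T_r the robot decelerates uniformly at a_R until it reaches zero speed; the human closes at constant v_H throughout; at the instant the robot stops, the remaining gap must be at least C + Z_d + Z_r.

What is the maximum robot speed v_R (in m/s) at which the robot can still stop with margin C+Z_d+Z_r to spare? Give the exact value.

at the boundary: (1/5)·v² + (81/100)·v + (-131/40) = 0
  disc = (81/100)² − 4·(1/5)·(-131/40) = 32761/10000 ; √disc = 181/100
  v_R = (−(81/100) + 181/100) / (2·(1/5)) = 5/2 m/s
check:
stop time T_s = (5/2)/(5/2) = 1.0000 s
robot covers v_R·T_r = 2.5000·0.2500 = 0.6250 m before braking
braking distance = 2.5000²/(2·2.5000) = 1.2500 m
human over T_r+T_s: 1.4000·(0.2500+1.0000) = 1.7500 m
C+Z_d+Z_r = 0.2000+0.0800+0.1000 = 0.3800 m
sum ≈ 0.6250+1.2500+1.7500+0.3800 ≈ 4.0050 m = S ✓

v_R_max = 5/2 m/s = 2.5000 m/s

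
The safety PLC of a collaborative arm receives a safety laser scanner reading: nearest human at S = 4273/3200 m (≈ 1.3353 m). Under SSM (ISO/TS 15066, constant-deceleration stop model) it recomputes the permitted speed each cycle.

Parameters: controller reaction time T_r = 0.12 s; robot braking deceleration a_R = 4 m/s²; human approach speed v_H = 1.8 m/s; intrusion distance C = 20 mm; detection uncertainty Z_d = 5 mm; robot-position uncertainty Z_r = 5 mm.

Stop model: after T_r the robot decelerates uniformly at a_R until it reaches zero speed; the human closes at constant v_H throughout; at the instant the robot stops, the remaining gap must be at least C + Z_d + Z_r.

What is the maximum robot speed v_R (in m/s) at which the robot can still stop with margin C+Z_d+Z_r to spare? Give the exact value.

quadratic (1/8)·v² + (57/100)·v + (-17429/16000) = 0
  disc = (57/100)² − 4·(1/8)·(-17429/16000) = 139129/160000 ; √disc = 373/400
  v_R = (−(57/100) + 373/400) / (2·(1/8)) = 29/20 m/s
check:
T_s = v_R/a_R = (29/20)/4 = 0.3625 s
robot in T_r: 1.4500·0.1200 = 0.1740 m
robot covers 1.4500·0.3625 − ½·4.0000·0.3625² = 0.2628 m while stopping
person approaches 1.8000·(0.1200+0.3625) = 0.8685 m
residual clearance needed = 0.0200+0.0050+0.0050 = 0.0300 m
sum ≈ 0.1740+0.2628+0.8685+0.0300 ≈ 1.3353 m = S ✓

v_R_max = 29/20 m/s = 1.4500 m/s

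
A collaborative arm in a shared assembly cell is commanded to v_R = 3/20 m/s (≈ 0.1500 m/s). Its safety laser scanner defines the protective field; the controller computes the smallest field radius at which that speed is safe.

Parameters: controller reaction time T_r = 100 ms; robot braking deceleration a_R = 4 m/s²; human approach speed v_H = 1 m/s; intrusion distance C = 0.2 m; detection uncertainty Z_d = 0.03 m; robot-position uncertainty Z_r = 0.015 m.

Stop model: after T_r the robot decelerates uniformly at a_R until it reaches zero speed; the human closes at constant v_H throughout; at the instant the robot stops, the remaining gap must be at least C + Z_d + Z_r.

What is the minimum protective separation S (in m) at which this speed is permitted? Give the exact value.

S_min = 1281/3200 m = 0.4003 m

T_s = v_R/a_R = (3/20)/4 = 0.0375 s
reaction-phase robot travel = 0.1500·0.1000 = 0.0150 m
robot under decel: 0.1500²/(2·4.0000) = 0.0028 m
person approaches 1.0000·(0.1000+0.0375) = 0.1375 m
C+Z_d+Z_r = 0.2000+0.0300+0.0150 = 0.2450 m
S_min ≈ 0.0150+0.0028+0.1375+0.2450  ⇒  S_min = 1281/3200 m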